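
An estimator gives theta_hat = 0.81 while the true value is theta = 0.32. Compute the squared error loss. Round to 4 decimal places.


The squared error loss is (theta_hat - theta)^2
= (0.81 - 0.32)^2
= (0.49)^2 = 0.2401

0.2401


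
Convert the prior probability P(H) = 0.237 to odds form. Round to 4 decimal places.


P(not H) = 1 - 0.237 = 0.763
Odds = 0.237 / 0.763 = 0.3106

0.3106


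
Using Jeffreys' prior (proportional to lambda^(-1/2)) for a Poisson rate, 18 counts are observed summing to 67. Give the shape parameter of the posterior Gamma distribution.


Conjugate update: Gamma(prior_shape + S, prior_rate + n).
Prior shape = 0.5, prior rate = 0.
Posterior shape = 0.5 + S = 0.5 + 67 = 67.5

67.5


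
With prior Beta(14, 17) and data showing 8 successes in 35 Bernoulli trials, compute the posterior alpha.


Conjugate update: alpha_posterior = alpha_prior + k
= 14 + 8 = 22

22


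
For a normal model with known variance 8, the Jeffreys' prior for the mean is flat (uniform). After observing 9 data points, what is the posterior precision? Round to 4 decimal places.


Jeffreys' prior for normal mean (known variance) is flat.
Prior precision = 0.
Posterior precision = prior_prec + n/sigma^2 = 0 + 9/8
= 1.125

1.125


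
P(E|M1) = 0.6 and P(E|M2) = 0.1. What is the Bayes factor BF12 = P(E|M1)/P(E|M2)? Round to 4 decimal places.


Bayes factor BF12 = P(E|M1) / P(E|M2)
= 0.6 / 0.1
= 6.0

6.0


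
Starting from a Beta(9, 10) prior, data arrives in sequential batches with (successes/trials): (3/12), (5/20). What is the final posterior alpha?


In sequential Bayesian updating, we sum all successes.
Total successes = 8
Final alpha = 9 + 8 = 17

17


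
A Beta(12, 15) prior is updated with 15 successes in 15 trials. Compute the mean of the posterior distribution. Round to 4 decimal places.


After update: Beta(27, 15)
Mean = 27 / (27 + 15) = 27 / 42
= 0.6429

0.6429


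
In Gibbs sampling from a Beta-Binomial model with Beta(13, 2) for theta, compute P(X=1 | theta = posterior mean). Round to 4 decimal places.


Posterior mean = alpha/(alpha+beta) = 13/15 = 0.8667
P(X=1|theta=mean) = theta = 0.8667

0.8667


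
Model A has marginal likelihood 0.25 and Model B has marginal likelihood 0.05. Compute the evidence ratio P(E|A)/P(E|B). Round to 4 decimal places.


Evidence ratio = P(E|A) / P(E|B)
= 0.25 / 0.05
= 5.0

5.0


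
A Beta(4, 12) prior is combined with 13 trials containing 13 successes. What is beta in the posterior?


In conjugate updating:
beta_posterior = beta_prior + (n - k)
= 12 + (13 - 13)
= 12 + 0 = 12

12


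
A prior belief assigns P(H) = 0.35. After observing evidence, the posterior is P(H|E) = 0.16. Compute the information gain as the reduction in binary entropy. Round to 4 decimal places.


H(prior) = -0.35*log2(0.35) - 0.65*log2(0.65)
= 0.9341
H(post) = -0.16*log2(0.16) - 0.84*log2(0.84)
= 0.6343
IG = 0.9341 - 0.6343 = 0.2998

0.2998


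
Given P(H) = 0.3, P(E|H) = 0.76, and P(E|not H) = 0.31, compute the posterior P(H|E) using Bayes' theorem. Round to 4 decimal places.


By Bayes' theorem: P(H|E) = P(E|H)*P(H) / P(E)
P(E) = P(E|H)*P(H) + P(E|not H)*P(not H)
P(E) = 0.76*0.3 + 0.31*0.7 = 0.445
P(H|E) = 0.76*0.3 / 0.445 = 0.5124

0.5124


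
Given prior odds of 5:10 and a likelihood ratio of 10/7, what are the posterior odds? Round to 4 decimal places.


Posterior odds = prior odds * LR
Prior odds = 5/10 = 0.5
LR = 10/7 = 1.4286
Posterior odds = 0.5 * 1.4286 = 0.7143

0.7143


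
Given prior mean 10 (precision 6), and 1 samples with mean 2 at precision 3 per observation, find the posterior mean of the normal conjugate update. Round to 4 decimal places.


The posterior mean is a precision-weighted average of prior and data.
Post. prec. = 6 + 3 = 9
Post. mean = (60 + 6)/9 = 66/9 = 7.3333

7.3333


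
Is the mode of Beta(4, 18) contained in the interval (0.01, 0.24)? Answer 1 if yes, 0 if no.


Mode = (a-1)/(a+b-2) = 3/20 = 0.15
Interval: (0.01, 0.24)
Contains mode? 1

1


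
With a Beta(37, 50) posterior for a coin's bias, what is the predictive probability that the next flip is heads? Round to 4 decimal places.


The predictive probability equals the posterior mean.
P(next = heads) = alpha / (alpha + beta)
= 37 / 87 = 0.4253

0.4253


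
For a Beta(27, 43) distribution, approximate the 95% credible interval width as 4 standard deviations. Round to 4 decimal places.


Variance of Beta(a,b) = ab / ((a+b)^2 * (a+b+1))
= 27*43 / ((70)^2 * 71)
= 0.0033
SD = sqrt(0.0033) = 0.0578
Width = 4 * SD = 0.2311

0.2311


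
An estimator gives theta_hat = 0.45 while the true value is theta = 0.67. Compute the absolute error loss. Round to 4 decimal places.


The absolute error loss is |theta_hat - theta|
= |0.45 - 0.67|
= 0.22

0.22


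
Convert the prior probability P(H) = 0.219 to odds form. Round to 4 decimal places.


P(not H) = 1 - 0.219 = 0.781
Odds = 0.219 / 0.781 = 0.2804

0.2804


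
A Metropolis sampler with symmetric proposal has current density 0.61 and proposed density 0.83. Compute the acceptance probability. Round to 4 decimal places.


For symmetric proposals, acceptance = min(1, pi(x*)/pi(x))
= min(1, 0.83/0.61)
= min(1, 1.3607) = 1.0

1.0


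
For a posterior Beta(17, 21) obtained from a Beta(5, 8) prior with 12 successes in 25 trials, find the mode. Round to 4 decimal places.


Mode = (alpha - 1) / (alpha + beta - 2)
= 16 / 36
= 0.4444

0.4444


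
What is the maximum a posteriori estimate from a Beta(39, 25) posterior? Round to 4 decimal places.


The MAP estimate equals the mode of the distribution.
Mode of Beta(a,b) = (a-1)/(a+b-2)
= 38/62
= 0.6129

0.6129


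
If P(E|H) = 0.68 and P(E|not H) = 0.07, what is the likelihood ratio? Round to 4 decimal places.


Likelihood ratio = P(E|H) / P(E|not H)
= 0.68 / 0.07
= 9.7143

9.7143


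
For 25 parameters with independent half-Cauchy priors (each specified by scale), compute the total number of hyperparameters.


A half-Cauchy prior has 1 hyperparameter per parameter.
Total = 25 * 1 = 25

25


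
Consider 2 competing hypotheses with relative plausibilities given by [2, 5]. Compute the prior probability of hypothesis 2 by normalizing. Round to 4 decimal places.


Sum of weights = 2 + 5 = 7
Normalized prior for H2 = 5 / 7
= 0.7143

0.7143


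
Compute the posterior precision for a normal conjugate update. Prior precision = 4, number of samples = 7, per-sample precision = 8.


tau_post = tau_0 + n * tau
= 4 + 7 * 8 = 60

60


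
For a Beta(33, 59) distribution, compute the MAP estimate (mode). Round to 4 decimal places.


MAP = mode = (a-1)/(a+b-2)
= (33-1)/(33+59-2)
= 32/90 = 0.3556

0.3556


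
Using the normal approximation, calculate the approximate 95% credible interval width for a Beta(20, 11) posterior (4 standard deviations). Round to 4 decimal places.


Var(Beta) = 20*11/(31^2 * 32) = 0.0072
SD = 0.0846
Width ~ 4*SD = 0.3383

0.3383


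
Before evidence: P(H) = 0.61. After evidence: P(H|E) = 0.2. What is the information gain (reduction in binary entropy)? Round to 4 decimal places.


Prior entropy = 0.9648
Posterior entropy = 0.7219
Information gain = 0.9648 - 0.7219 = 0.2429

0.2429


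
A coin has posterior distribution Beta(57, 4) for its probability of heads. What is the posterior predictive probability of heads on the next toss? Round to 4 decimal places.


Posterior predictive = E[theta] = alpha/(alpha+beta)
= 57/61
= 0.9344

0.9344


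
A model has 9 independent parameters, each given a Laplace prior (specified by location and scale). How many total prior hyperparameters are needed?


Each Laplace prior needs 2 hyperparameters (location and scale).
Total = 2 * 9 = 18

18


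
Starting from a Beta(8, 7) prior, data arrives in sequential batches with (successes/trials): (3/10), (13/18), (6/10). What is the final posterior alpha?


In sequential Bayesian updating, we sum all successes.
Total successes = 22
Final alpha = 8 + 22 = 30

30


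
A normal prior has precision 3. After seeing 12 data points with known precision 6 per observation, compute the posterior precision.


In the conjugate normal model, precisions add:
tau_posterior = tau_prior + n * tau_data
= 3 + 12*6 = 75

75


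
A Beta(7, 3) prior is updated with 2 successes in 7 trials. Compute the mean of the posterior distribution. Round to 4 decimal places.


After update: Beta(9, 8)
Mean = 9 / (9 + 8) = 9 / 17
= 0.5294

0.5294


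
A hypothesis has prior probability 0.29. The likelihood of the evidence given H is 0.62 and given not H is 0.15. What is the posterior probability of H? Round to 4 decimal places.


Using Bayes' theorem:
P(E) = 0.29 * 0.62 + 0.71 * 0.15
P(E) = 0.2863
P(H|E) = (0.29 * 0.62) / 0.2863 = 0.628

0.628


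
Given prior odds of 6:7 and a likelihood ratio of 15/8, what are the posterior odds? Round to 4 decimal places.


Posterior odds = prior odds * LR
Prior odds = 6/7 = 0.8571
LR = 15/8 = 1.875
Posterior odds = 0.8571 * 1.875 = 1.6071

1.6071


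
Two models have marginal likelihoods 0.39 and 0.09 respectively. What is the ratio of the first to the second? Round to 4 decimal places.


Evidence ratio = 0.39 / 0.09
= 4.3333

4.3333


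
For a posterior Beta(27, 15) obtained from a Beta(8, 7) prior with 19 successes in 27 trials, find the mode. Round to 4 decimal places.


Mode = (alpha - 1) / (alpha + beta - 2)
= 26 / 40
= 0.65

0.65


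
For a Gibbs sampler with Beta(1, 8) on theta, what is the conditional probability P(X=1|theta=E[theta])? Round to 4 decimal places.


E[theta] = 1/(1+8) = 0.1111
P(X=1|theta) = theta = 0.1111

0.1111


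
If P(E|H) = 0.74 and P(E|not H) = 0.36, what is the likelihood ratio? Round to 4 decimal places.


Likelihood ratio = P(E|H) / P(E|not H)
= 0.74 / 0.36
= 2.0556

2.0556


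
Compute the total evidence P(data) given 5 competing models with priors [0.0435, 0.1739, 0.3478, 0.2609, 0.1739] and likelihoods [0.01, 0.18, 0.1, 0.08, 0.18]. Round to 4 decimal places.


Marginal likelihood = sum P(model_i) * P(data|model_i)
Model 1: 0.0435 * 0.01 = 0.0004
Model 2: 0.1739 * 0.18 = 0.0313
Model 3: 0.3478 * 0.1 = 0.0348
Model 4: 0.2609 * 0.08 = 0.0209
Model 5: 0.1739 * 0.18 = 0.0313
Total = 0.1187

0.1187


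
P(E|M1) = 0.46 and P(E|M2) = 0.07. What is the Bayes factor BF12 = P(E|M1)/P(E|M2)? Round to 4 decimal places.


Bayes factor BF12 = P(E|M1) / P(E|M2)
= 0.46 / 0.07
= 6.5714

6.5714


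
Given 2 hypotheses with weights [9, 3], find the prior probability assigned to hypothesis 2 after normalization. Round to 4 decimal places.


To normalize, divide each weight by the sum of all weights.
Sum = 12
Prior(H2) = 3/12 = 0.25

0.25


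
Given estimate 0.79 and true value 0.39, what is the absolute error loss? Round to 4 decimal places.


Absolute error = |estimate - true|
= |0.4| = 0.4

0.4


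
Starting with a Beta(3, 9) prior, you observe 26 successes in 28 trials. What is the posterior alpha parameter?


For a Beta-Binomial conjugate model:
Posterior alpha = prior alpha + number of successes
= 3 + 26 = 29

29


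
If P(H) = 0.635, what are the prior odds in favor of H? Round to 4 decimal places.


Prior odds = P(H) / (1 - P(H))
= 0.635 / 0.365
= 1.7397

1.7397


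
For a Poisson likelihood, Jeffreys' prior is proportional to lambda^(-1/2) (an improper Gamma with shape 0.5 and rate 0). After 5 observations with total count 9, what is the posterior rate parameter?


Jeffreys' prior for Poisson is proportional to lambda^(-1/2).
Posterior is Gamma(0.5 + S, 0 + n) = Gamma(0.5 + 9, 5).
Posterior rate = 0 + n = 5

5.0


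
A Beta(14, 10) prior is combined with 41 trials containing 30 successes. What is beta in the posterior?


In conjugate updating:
beta_posterior = beta_prior + (n - k)
= 10 + (41 - 30)
= 10 + 11 = 21

21


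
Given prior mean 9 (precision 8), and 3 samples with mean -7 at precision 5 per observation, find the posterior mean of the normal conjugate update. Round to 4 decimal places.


The posterior mean is a precision-weighted average of prior and data.
Post. prec. = 8 + 15 = 23
Post. mean = (72 + -105)/23 = -33/23 = -1.4348

-1.4348


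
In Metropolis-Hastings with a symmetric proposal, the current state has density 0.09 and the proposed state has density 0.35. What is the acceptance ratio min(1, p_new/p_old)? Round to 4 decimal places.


Ratio = p_new / p_old = 0.35 / 0.09 = 3.8889
Acceptance = min(1, 3.8889) = 1.0

1.0


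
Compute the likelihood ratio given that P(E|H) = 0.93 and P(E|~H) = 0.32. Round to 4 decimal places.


LR = P(E|H) / P(E|~H)
= 0.93 / 0.32 = 2.9062

2.9062


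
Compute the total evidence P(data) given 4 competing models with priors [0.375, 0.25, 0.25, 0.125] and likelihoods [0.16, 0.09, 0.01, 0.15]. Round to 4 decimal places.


Marginal likelihood = sum P(model_i) * P(data|model_i)
Model 1: 0.375 * 0.16 = 0.06
Model 2: 0.25 * 0.09 = 0.0225
Model 3: 0.25 * 0.01 = 0.0025
Model 4: 0.125 * 0.15 = 0.0187
Total = 0.1037

0.1037


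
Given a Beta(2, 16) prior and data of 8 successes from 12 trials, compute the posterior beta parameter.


Number of failures = 12 - 8 = 4
Posterior beta = 16 + 4 = 20

20


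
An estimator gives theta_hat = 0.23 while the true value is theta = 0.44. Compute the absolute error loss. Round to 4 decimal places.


The absolute error loss is |theta_hat - theta|
= |0.23 - 0.44|
= 0.21

0.21


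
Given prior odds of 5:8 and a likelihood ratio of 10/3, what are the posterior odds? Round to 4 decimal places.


Posterior odds = prior odds * LR
Prior odds = 5/8 = 0.625
LR = 10/3 = 3.3333
Posterior odds = 0.625 * 3.3333 = 2.0833

2.0833


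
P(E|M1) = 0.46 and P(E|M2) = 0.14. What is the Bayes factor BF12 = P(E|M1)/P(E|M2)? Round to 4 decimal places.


Bayes factor BF12 = P(E|M1) / P(E|M2)
= 0.46 / 0.14
= 3.2857

3.2857


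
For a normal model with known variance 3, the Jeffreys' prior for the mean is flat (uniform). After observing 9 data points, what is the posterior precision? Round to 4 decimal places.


Jeffreys' prior for normal mean (known variance) is flat.
Prior precision = 0.
Posterior precision = prior_prec + n/sigma^2 = 0 + 9/3
= 3.0

3.0


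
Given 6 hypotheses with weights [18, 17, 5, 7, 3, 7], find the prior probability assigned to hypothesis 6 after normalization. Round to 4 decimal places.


To normalize, divide each weight by the sum of all weights.
Sum = 57
Prior(H6) = 7/57 = 0.1228

0.1228


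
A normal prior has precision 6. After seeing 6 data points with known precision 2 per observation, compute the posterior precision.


In the conjugate normal model, precisions add:
tau_posterior = tau_prior + n * tau_data
= 6 + 6*2 = 18

18


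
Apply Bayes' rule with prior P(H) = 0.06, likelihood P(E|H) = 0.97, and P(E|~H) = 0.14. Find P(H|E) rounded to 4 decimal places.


Step 1: Compute marginal P(E) = P(E|H)P(H) + P(E|~H)P(~H)
= 0.97*0.06 + 0.14*0.94 = 0.1898
Step 2: P(H|E) = P(E|H)P(H)/P(E) = 0.0582/0.1898
= 0.3066

0.3066


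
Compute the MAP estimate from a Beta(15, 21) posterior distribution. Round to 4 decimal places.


MAP = mode of Beta distribution
= (alpha - 1)/(alpha + beta - 2)
= (15-1)/(15+21-2)
= 14/34 = 0.4118

0.4118


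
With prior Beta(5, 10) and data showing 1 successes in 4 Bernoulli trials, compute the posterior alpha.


Conjugate update: alpha_posterior = alpha_prior + k
= 5 + 1 = 6

6


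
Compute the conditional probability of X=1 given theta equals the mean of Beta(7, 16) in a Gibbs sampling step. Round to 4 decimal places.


Mean of Beta(7, 16) = 0.3043
P(X=1 | theta=0.3043) = 0.3043

0.3043


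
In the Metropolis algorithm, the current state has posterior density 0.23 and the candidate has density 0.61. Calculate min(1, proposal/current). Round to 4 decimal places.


Ratio = 0.61/0.23 = 2.6522
Acceptance probability = min(1, 2.6522)
= 1.0

1.0


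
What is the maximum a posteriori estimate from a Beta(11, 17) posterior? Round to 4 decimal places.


The MAP estimate equals the mode of the distribution.
Mode of Beta(a,b) = (a-1)/(a+b-2)
= 10/26
= 0.3846

0.3846


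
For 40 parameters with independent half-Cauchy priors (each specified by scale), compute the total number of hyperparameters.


A half-Cauchy prior has 1 hyperparameter per parameter.
Total = 40 * 1 = 40

40


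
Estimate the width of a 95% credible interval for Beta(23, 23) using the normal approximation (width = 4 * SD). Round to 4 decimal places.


For Beta(a,b): Var = ab/((a+b)^2(a+b+1))
Var = 0.0053, SD = 0.0729
Approximate 95% CI width = 4 * 0.0729 = 0.2917

0.2917


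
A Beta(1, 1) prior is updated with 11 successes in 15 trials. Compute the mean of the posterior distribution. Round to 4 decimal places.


After update: Beta(12, 5)
Mean = 12 / (12 + 5) = 12 / 17
= 0.7059

0.7059


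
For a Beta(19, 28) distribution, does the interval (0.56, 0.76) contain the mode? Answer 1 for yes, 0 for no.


Mode of Beta(a,b) = (a-1)/(a+b-2)
= (19-1)/(19+28-2) = 0.4
Check: 0.56 <= 0.4 <= 0.76?
Result: 0

0


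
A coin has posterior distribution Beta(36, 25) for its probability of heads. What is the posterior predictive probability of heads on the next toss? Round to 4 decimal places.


Posterior predictive = E[theta] = alpha/(alpha+beta)
= 36/61
= 0.5902

0.5902


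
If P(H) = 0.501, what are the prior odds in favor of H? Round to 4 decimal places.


Prior odds = P(H) / (1 - P(H))
= 0.501 / 0.499
= 1.004

1.004


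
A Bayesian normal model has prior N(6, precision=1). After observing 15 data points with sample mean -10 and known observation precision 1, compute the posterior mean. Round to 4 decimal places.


Posterior mean = (prior_precision * prior_mean + n * data_precision * data_mean) / (prior_precision + n * data_precision)
Numerator = 1*6 + 15*1*-10 = -144
Denominator = 1 + 15*1 = 16
Posterior mean = -9.0

-9.0


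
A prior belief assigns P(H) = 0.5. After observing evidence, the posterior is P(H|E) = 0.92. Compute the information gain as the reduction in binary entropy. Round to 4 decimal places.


H(prior) = -0.5*log2(0.5) - 0.5*log2(0.5)
= 1.0
H(post) = -0.92*log2(0.92) - 0.08*log2(0.08)
= 0.4022
IG = 1.0 - 0.4022 = 0.5978

0.5978


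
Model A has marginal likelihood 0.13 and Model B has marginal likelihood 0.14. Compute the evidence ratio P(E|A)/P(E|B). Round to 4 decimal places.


Evidence ratio = P(E|A) / P(E|B)
= 0.13 / 0.14
= 0.9286

0.9286


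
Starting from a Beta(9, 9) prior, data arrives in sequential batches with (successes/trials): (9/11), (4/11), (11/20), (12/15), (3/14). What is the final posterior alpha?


In sequential Bayesian updating, we sum all successes.
Total successes = 39
Final alpha = 9 + 39 = 48

48


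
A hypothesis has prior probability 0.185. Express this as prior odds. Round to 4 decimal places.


Odds = P(H) / P(not H) = 0.185 / 0.815
= 0.227

0.227


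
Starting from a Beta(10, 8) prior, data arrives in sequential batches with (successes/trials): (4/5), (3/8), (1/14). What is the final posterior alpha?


In sequential Bayesian updating, we sum all successes.
Total successes = 8
Final alpha = 10 + 8 = 18

18


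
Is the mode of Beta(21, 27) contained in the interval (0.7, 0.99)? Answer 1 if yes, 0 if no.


Mode = (a-1)/(a+b-2) = 20/46 = 0.4348
Interval: (0.7, 0.99)
Contains mode? 0

0


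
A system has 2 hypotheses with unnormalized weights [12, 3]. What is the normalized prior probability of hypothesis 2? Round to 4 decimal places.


The normalized prior is the weight divided by the total.
Total weight = 15
P(H2) = 3 / 15 = 0.2

0.2


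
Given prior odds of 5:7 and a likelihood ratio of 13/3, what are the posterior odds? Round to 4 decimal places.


Posterior odds = prior odds * LR
Prior odds = 5/7 = 0.7143
LR = 13/3 = 4.3333
Posterior odds = 0.7143 * 4.3333 = 3.0952

3.0952


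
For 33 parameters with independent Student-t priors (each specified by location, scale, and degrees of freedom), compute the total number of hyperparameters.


A Student-t prior has 3 hyperparameters per parameter.
Total = 33 * 3 = 99

99


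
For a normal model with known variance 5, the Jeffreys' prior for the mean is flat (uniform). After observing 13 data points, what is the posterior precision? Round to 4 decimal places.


Jeffreys' prior for normal mean (known variance) is flat.
Prior precision = 0.
Posterior precision = prior_prec + n/sigma^2 = 0 + 13/5
= 2.6

2.6


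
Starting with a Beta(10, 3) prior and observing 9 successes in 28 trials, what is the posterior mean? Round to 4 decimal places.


Posterior parameters: alpha = 10 + 9 = 19
beta = 3 + 19 = 22
Posterior mean = alpha / (alpha + beta) = 19 / 41
= 0.4634

0.4634


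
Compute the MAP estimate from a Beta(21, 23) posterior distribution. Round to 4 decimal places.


MAP = mode of Beta distribution
= (alpha - 1)/(alpha + beta - 2)
= (21-1)/(21+23-2)
= 20/42 = 0.4762

0.4762


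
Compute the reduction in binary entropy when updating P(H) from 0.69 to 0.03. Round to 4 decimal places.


H_before = -p*log2(p) - (1-p)*log2(1-p) for p=0.69: 0.8932
H_after for p=0.03: 0.1944
Reduction = 0.8932 - 0.1944 = 0.6988

0.6988


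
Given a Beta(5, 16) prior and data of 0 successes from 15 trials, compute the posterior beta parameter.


Number of failures = 15 - 0 = 15
Posterior beta = 16 + 15 = 31

31


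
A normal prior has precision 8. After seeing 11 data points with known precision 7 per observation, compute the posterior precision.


In the conjugate normal model, precisions add:
tau_posterior = tau_prior + n * tau_data
= 8 + 11*7 = 85

85


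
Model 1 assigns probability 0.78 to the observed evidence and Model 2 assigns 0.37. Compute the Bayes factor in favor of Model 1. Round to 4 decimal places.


BF = P(data|M1) / P(data|M2)
= 0.78 / 0.37 = 2.1081

2.1081


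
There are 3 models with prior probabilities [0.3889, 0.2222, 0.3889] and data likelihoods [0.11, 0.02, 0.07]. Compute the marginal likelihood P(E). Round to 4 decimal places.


P(E) = sum over models of P(M_i) * P(E|M_i)
= 0.3889*0.11 + 0.2222*0.02 + 0.3889*0.07
= 0.0744

0.0744


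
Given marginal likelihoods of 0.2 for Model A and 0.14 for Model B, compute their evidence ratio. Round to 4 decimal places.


Ratio = ML(A) / ML(B) = 0.2/0.14
= 1.4286

1.4286


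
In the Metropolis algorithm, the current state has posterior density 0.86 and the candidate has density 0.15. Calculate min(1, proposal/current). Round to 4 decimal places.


Ratio = 0.15/0.86 = 0.1744
Acceptance probability = min(1, 0.1744)
= 0.1744

0.1744


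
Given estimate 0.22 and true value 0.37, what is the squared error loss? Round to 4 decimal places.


Squared error = (estimate - true)^2
Difference = -0.15
Loss = -0.15^2 = 0.0225

0.0225


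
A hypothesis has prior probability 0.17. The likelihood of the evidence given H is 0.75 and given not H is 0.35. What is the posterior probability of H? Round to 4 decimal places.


Using Bayes' theorem:
P(E) = 0.17 * 0.75 + 0.83 * 0.35
P(E) = 0.418
P(H|E) = (0.17 * 0.75) / 0.418 = 0.305

0.305


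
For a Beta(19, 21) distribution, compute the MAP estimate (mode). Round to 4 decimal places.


MAP = mode = (a-1)/(a+b-2)
= (19-1)/(19+21-2)
= 18/38 = 0.4737

0.4737


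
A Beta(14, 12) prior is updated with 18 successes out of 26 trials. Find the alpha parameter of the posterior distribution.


In the Beta-Binomial conjugate update:
alpha_post = alpha_prior + successes
= 14 + 18
= 32

32


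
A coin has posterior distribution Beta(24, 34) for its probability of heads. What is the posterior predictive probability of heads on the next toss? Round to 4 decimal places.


Posterior predictive = E[theta] = alpha/(alpha+beta)
= 24/58
= 0.4138

0.4138


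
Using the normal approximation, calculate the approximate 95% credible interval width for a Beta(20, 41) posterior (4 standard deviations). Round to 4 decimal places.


Var(Beta) = 20*41/(61^2 * 62) = 0.0036
SD = 0.0596
Width ~ 4*SD = 0.2385

0.2385


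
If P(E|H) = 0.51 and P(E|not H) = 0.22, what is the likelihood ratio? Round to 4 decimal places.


Likelihood ratio = P(E|H) / P(E|not H)
= 0.51 / 0.22
= 2.3182

2.3182


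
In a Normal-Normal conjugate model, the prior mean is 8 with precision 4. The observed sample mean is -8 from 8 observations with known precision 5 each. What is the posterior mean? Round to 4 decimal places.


Posterior precision = tau0 + n*tau = 4 + 8*5 = 44
Posterior mean = (tau0*mu0 + n*tau*xbar) / posterior_precision
= (4*8 + 8*5*-8) / 44
= -288 / 44 = -6.5455

-6.5455


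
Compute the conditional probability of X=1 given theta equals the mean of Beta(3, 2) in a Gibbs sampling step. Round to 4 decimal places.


Mean of Beta(3, 2) = 0.6
P(X=1 | theta=0.6) = 0.6

0.6


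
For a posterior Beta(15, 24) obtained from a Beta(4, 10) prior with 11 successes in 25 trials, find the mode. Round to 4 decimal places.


Mode = (alpha - 1) / (alpha + beta - 2)
= 14 / 37
= 0.3784

0.3784


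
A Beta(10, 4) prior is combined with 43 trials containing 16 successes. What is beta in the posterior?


In conjugate updating:
beta_posterior = beta_prior + (n - k)
= 4 + (43 - 16)
= 4 + 27 = 31

31


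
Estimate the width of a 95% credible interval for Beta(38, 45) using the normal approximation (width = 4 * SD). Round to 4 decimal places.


For Beta(a,b): Var = ab/((a+b)^2(a+b+1))
Var = 0.003, SD = 0.0544
Approximate 95% CI width = 4 * 0.0544 = 0.2174

0.2174


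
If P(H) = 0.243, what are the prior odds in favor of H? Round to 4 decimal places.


Prior odds = P(H) / (1 - P(H))
= 0.243 / 0.757
= 0.321

0.321


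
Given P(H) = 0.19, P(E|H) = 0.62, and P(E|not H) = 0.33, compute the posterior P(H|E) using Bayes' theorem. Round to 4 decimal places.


By Bayes' theorem: P(H|E) = P(E|H)*P(H) / P(E)
P(E) = P(E|H)*P(H) + P(E|not H)*P(not H)
P(E) = 0.62*0.19 + 0.33*0.81 = 0.3851
P(H|E) = 0.62*0.19 / 0.3851 = 0.3059

0.3059


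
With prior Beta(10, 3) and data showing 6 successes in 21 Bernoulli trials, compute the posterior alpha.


Conjugate update: alpha_posterior = alpha_prior + k
= 10 + 6 = 16

16


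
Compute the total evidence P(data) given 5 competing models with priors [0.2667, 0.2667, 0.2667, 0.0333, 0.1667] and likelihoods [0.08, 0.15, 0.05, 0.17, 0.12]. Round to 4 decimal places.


Marginal likelihood = sum P(model_i) * P(data|model_i)
Model 1: 0.2667 * 0.08 = 0.0213
Model 2: 0.2667 * 0.15 = 0.04
Model 3: 0.2667 * 0.05 = 0.0133
Model 4: 0.0333 * 0.17 = 0.0057
Model 5: 0.1667 * 0.12 = 0.02
Total = 0.1003

0.1003


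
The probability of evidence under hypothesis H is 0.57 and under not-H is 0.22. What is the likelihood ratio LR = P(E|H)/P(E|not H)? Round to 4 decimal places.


LR = 0.57 / 0.22
= 2.5909

2.5909


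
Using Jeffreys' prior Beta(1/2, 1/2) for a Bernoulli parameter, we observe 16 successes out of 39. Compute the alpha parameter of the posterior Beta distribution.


Conjugate update: Beta(0.5 + k, 0.5 + n - k).
k = 16, n - k = 23
Posterior alpha = 0.5 + k = 0.5 + 16 = 16.5

16.5


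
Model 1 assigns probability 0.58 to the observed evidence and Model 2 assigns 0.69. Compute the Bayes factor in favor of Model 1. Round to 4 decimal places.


BF = P(data|M1) / P(data|M2)
= 0.58 / 0.69 = 0.8406

0.8406


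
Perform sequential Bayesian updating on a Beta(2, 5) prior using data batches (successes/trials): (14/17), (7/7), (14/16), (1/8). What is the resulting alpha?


Accumulate successes: 36
Posterior alpha = prior alpha + sum of successes
= 2 + 36 = 38

38


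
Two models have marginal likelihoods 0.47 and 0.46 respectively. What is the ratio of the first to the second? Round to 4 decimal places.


Evidence ratio = 0.47 / 0.46
= 1.0217

1.0217


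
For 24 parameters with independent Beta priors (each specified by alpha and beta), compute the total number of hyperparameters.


A Beta prior has 2 hyperparameters per parameter.
Total = 24 * 2 = 48

48


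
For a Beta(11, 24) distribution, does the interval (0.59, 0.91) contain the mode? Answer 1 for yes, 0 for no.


Mode of Beta(a,b) = (a-1)/(a+b-2)
= (11-1)/(11+24-2) = 0.303
Check: 0.59 <= 0.303 <= 0.91?
Result: 0

0


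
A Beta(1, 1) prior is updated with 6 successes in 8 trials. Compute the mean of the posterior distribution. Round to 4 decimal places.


After update: Beta(7, 3)
Mean = 7 / (7 + 3) = 7 / 10
= 0.7

0.7


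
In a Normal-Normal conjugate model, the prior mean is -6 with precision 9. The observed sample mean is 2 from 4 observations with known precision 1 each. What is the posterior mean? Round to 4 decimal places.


Posterior precision = tau0 + n*tau = 9 + 4*1 = 13
Posterior mean = (tau0*mu0 + n*tau*xbar) / posterior_precision
= (9*-6 + 4*1*2) / 13
= -46 / 13 = -3.5385

-3.5385


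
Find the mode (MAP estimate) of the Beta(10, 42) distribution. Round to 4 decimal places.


For Beta(a,b) with a,b > 1:
Mode = (a-1)/(a+b-2) = (10-1)/(52-2)
= 9/50 = 0.18

0.18


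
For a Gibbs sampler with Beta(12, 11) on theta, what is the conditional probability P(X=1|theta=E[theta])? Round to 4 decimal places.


E[theta] = 12/(12+11) = 0.5217
P(X=1|theta) = theta = 0.5217

0.5217


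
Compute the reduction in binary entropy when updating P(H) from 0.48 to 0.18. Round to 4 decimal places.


H_before = -p*log2(p) - (1-p)*log2(1-p) for p=0.48: 0.9988
H_after for p=0.18: 0.6801
Reduction = 0.9988 - 0.6801 = 0.3188

0.3188


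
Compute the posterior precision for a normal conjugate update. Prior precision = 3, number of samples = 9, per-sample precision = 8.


tau_post = tau_0 + n * tau
= 3 + 9 * 8 = 75

75


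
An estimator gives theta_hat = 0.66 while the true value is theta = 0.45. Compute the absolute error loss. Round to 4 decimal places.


The absolute error loss is |theta_hat - theta|
= |0.66 - 0.45|
= 0.21

0.21


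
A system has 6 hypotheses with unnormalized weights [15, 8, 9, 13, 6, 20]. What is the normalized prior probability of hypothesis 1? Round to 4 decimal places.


The normalized prior is the weight divided by the total.
Total weight = 71
P(H1) = 15 / 71 = 0.2113

0.2113


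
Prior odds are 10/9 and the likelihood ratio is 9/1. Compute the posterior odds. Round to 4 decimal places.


Posterior odds = prior odds * likelihood ratio
= (10/9) * (9/1)
= 90 / 9
= 10.0

10.0


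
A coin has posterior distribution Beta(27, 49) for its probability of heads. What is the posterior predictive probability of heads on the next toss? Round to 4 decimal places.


Posterior predictive = E[theta] = alpha/(alpha+beta)
= 27/76
= 0.3553

0.3553


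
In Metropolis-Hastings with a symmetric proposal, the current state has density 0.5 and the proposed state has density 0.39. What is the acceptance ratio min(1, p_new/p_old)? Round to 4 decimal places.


Ratio = p_new / p_old = 0.39 / 0.5 = 0.78
Acceptance = min(1, 0.78) = 0.78

0.78


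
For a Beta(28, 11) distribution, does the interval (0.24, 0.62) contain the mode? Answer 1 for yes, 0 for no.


Mode of Beta(a,b) = (a-1)/(a+b-2)
= (28-1)/(28+11-2) = 0.7297
Check: 0.24 <= 0.7297 <= 0.62?
Result: 0

0


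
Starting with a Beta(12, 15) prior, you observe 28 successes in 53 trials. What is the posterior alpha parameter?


For a Beta-Binomial conjugate model:
Posterior alpha = prior alpha + number of successes
= 12 + 28 = 40

40


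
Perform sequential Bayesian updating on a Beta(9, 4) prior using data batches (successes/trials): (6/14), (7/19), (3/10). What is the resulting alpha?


Accumulate successes: 16
Posterior alpha = prior alpha + sum of successes
= 9 + 16 = 25

25


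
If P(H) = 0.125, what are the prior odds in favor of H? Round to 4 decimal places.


Prior odds = P(H) / (1 - P(H))
= 0.125 / 0.875
= 0.1429

0.1429


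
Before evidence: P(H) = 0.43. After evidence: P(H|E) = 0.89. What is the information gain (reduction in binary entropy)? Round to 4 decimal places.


Prior entropy = 0.9858
Posterior entropy = 0.4999
Information gain = 0.9858 - 0.4999 = 0.4859

0.4859


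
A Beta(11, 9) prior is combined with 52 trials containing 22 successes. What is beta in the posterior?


In conjugate updating:
beta_posterior = beta_prior + (n - k)
= 9 + (52 - 22)
= 9 + 30 = 39

39


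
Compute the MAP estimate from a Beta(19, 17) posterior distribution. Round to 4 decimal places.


MAP = mode of Beta distribution
= (alpha - 1)/(alpha + beta - 2)
= (19-1)/(19+17-2)
= 18/34 = 0.5294

0.5294


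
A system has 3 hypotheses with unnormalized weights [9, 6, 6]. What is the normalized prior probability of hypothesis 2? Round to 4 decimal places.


The normalized prior is the weight divided by the total.
Total weight = 21
P(H2) = 6 / 21 = 0.2857

0.2857


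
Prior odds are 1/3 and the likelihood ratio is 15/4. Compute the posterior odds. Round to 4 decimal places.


Posterior odds = prior odds * likelihood ratio
= (1/3) * (15/4)
= 15 / 12
= 1.25

1.25


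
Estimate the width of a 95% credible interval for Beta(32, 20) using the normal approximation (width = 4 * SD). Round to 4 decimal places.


For Beta(a,b): Var = ab/((a+b)^2(a+b+1))
Var = 0.0045, SD = 0.0668
Approximate 95% CI width = 4 * 0.0668 = 0.2673

0.2673


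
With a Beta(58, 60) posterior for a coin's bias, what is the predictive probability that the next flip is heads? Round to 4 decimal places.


The predictive probability equals the posterior mean.
P(next = heads) = alpha / (alpha + beta)
= 58 / 118 = 0.4915

0.4915


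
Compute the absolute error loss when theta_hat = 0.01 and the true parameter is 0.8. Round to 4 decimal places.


L = |theta_hat - theta_true|
= |0.01 - 0.8| = 0.79

0.79


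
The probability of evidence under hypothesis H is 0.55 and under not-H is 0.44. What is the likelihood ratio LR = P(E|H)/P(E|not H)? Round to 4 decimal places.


LR = 0.55 / 0.44
= 1.25

1.25


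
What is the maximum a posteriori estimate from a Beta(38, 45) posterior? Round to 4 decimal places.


The MAP estimate equals the mode of the distribution.
Mode of Beta(a,b) = (a-1)/(a+b-2)
= 37/81
= 0.4568

0.4568


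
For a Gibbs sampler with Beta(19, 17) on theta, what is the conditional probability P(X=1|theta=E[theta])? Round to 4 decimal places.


E[theta] = 19/(19+17) = 0.5278
P(X=1|theta) = theta = 0.5278

0.5278


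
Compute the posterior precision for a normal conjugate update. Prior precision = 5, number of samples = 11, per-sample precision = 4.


tau_post = tau_0 + n * tau
= 5 + 11 * 4 = 49

49


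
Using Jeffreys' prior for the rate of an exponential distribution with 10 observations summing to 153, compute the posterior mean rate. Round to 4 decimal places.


Jeffreys' prior leads to posterior Gamma(10, 153).
Mean = 10/153 = 0.0654

0.0654


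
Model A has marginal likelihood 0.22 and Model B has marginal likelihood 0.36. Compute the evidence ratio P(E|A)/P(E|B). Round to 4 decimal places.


Evidence ratio = P(E|A) / P(E|B)
= 0.22 / 0.36
= 0.6111

0.6111


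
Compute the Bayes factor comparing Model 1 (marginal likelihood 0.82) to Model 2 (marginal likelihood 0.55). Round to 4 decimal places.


BF12 = marginal likelihood of M1 / marginal likelihood of M2
= 0.82/0.55
= 1.4909

1.4909


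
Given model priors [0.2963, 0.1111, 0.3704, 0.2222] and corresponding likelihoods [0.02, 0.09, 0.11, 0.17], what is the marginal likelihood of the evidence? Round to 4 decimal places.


P(E) = sum_i P(M_i) P(E|M_i)
= 0.0059 + 0.01 + 0.0407 + 0.0378
= 0.0944

0.0944


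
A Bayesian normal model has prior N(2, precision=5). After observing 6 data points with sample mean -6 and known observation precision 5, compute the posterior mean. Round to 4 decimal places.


Posterior mean = (prior_precision * prior_mean + n * data_precision * data_mean) / (prior_precision + n * data_precision)
Numerator = 5*2 + 6*5*-6 = -170
Denominator = 5 + 6*5 = 35
Posterior mean = -4.8571

-4.8571


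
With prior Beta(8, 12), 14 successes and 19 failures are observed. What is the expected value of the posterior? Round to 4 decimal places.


Posterior = Beta(22, 31)
E[theta] = alpha/(alpha+beta)
= 22/53 = 0.4151

0.4151


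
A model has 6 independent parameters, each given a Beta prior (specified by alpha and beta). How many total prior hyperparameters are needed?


Each Beta prior needs 2 hyperparameters (alpha and beta).
Total = 2 * 6 = 12

12


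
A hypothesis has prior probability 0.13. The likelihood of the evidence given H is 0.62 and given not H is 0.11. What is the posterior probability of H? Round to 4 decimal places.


Using Bayes' theorem:
P(E) = 0.13 * 0.62 + 0.87 * 0.11
P(E) = 0.1763
P(H|E) = (0.13 * 0.62) / 0.1763 = 0.4572

0.4572


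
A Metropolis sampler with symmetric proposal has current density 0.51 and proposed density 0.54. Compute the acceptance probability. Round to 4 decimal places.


For symmetric proposals, acceptance = min(1, pi(x*)/pi(x))
= min(1, 0.54/0.51)
= min(1, 1.0588) = 1.0

1.0


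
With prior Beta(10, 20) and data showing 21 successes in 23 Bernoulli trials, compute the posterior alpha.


Conjugate update: alpha_posterior = alpha_prior + k
= 10 + 21 = 31

31


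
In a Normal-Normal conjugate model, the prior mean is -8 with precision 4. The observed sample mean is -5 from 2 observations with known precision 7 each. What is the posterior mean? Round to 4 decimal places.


Posterior precision = tau0 + n*tau = 4 + 2*7 = 18
Posterior mean = (tau0*mu0 + n*tau*xbar) / posterior_precision
= (4*-8 + 2*7*-5) / 18
= -102 / 18 = -5.6667

-5.6667


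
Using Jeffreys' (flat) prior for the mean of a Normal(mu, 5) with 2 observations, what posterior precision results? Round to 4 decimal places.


Flat prior means prior precision is 0.
Posterior precision = n / sigma^2 = 2/5 = 0.4

0.4


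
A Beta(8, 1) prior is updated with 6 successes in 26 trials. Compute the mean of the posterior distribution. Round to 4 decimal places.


After update: Beta(14, 21)
Mean = 14 / (14 + 21) = 14 / 35
= 0.4

0.4


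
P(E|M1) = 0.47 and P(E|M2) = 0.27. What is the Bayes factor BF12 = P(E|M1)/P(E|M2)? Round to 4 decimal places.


Bayes factor BF12 = P(E|M1) / P(E|M2)
= 0.47 / 0.27
= 1.7407

1.7407


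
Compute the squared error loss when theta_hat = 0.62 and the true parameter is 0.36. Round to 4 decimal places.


L = (theta_hat - theta_true)^2
= (0.62 - 0.36)^2
= 0.26^2 = 0.0676

0.0676


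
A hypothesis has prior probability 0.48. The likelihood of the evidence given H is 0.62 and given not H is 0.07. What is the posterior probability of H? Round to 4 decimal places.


Using Bayes' theorem:
P(E) = 0.48 * 0.62 + 0.52 * 0.07
P(E) = 0.334
P(H|E) = (0.48 * 0.62) / 0.334 = 0.891

0.891


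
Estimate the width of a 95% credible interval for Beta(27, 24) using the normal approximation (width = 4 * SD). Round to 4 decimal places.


For Beta(a,b): Var = ab/((a+b)^2(a+b+1))
Var = 0.0048, SD = 0.0692
Approximate 95% CI width = 4 * 0.0692 = 0.2769

0.2769


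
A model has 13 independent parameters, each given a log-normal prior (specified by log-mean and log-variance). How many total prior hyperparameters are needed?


Each log-normal prior needs 2 hyperparameters (log-mean and log-variance).
Total = 2 * 13 = 26

26


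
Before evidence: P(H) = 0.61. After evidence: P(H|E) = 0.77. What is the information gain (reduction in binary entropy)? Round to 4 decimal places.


Prior entropy = 0.9648
Posterior entropy = 0.778
Information gain = 0.9648 - 0.778 = 0.1868

0.1868


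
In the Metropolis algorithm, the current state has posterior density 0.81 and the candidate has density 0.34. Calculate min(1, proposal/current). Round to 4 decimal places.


Ratio = 0.34/0.81 = 0.4198
Acceptance probability = min(1, 0.4198)
= 0.4198

0.4198
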